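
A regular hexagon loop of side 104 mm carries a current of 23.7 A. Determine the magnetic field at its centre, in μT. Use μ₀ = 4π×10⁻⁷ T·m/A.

Each side is a finite straight segment at perpendicular distance d = a/(2 tan(π/6)) = 0.09007 m from the centre, with end-angles ±π/6.
One side contributes B₁ = (μ₀I/4πd)·2 sin(π/6) = 2.63×10⁻⁵ T.
All 6 sides add in the same direction: B = 6 × 2.63×10⁻⁵ = 1.58×10⁻⁴ T.

B ≈ 158 μT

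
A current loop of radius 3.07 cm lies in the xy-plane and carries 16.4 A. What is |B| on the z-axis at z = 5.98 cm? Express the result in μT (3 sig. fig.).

On the axis of a circular loop, B = μ₀IR² / [2(R²+z²)^(3/2)].
R² + z² = (0.0307)² + (0.0598)² = 0.004519 m², and (R²+z²)^(3/2) = 3.04×10⁻⁴ m³.
B = (4π×10⁻⁷ × 16.4 × 0.0009425) / (2 × 3.04×10⁻⁴) = 3.20×10⁻⁵ T.

B ≈ 32.0 μT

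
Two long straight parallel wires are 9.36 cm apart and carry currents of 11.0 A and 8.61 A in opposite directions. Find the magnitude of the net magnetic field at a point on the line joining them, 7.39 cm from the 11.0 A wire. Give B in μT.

Each long wire gives B = μ₀I/(2πd). Distances are d₁ = 0.0739 m and d₂ = 0.0197 m.
B₁ = 2.98×10⁻⁵ T, B₂ = 8.74×10⁻⁵ T.
Between antiparallel currents both contributions point the same way, so they add. B = B₁ + B₂ = 2.98×10⁻⁵ + 8.74×10⁻⁵ = 1.17×10⁻⁴ T.

B ≈ 117 μT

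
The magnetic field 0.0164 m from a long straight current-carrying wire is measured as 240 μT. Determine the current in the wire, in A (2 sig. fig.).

I ≈ 20 A

For a long straight wire B = μ₀I/(2πd), so I = 2πdB/μ₀.
I = 2π × 0.0164 × 2.40×10⁻⁴ / (4π×10⁻⁷) = 19.7 A.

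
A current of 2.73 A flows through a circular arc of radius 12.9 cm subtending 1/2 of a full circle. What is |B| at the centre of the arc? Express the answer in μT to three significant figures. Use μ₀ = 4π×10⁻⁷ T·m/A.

The Biot–Savart field of a circular arc at its centre is B = μ₀Iφ/(4πR), with φ = 3.142 rad.
B = (4π×10⁻⁷ × 2.73 × 3.142) / (4π × 0.129) = 6.65×10⁻⁶ T.

B ≈ 6.65 μT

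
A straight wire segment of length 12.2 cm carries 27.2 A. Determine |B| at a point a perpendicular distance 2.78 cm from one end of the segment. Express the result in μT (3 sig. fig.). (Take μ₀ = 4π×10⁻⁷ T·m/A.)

B ≈ 95.4 μT

For a finite straight segment, B = (μ₀I/4πd)(sinθ₁ + sinθ₂), where θ₁, θ₂ are the angles from the perpendicular to each end.
The perpendicular foot is at one end, so the two end-offsets along the wire are 0 and L = 0.122 m.
sinθ₁ = 0/√(0²+0.0278²) = 0.0000; sinθ₂ = 0.122/√(0.122²+0.0278²) = 0.9750.
B = (4π×10⁻⁷ × 27.2) / (4π × 0.0278) × (0.0000 + 0.9750) = 9.54×10⁻⁵ T.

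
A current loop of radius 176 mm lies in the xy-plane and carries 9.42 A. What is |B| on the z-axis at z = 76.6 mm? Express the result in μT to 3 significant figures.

On the axis of a circular loop, B = μ₀IR² / [2(R²+z²)^(3/2)].
R² + z² = (0.176)² + (0.0766)² = 0.03684 m², and (R²+z²)^(3/2) = 7.07×10⁻³ m³.
B = (4π×10⁻⁷ × 9.42 × 0.03098) / (2 × 7.07×10⁻³) = 2.59×10⁻⁵ T.

B ≈ 25.9 μT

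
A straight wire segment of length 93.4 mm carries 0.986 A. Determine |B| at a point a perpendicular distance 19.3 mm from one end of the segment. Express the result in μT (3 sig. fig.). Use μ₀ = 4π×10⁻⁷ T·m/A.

B ≈ 5.00 μT

For a finite straight segment, B = (μ₀I/4πd)(sinθ₁ + sinθ₂), where θ₁, θ₂ are the angles from the perpendicular to each end.
The perpendicular foot is at one end, so the two end-offsets along the wire are 0 and L = 0.0934 m.
sinθ₁ = 0/√(0²+0.0193²) = 0.0000; sinθ₂ = 0.0934/√(0.0934²+0.0193²) = 0.9793.
B = (4π×10⁻⁷ × 0.986) / (4π × 0.0193) × (0.0000 + 0.9793) = 5.00×10⁻⁶ T.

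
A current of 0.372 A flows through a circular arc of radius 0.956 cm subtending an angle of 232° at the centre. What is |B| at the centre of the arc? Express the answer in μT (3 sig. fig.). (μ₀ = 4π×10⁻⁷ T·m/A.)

The Biot–Savart field of a circular arc at its centre is B = μ₀Iφ/(4πR), with φ = 4.049 rad.
B = (4π×10⁻⁷ × 0.372 × 4.049) / (4π × 0.00956) = 1.58×10⁻⁵ T.

B ≈ 15.8 μT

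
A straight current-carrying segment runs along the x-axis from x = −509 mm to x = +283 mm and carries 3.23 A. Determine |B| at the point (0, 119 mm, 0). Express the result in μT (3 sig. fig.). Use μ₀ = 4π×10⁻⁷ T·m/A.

For a finite straight segment, B = (μ₀I/4πd)(sinθ₁ + sinθ₂), where θ₁, θ₂ are the angles from the perpendicular to each end.
The perpendicular distance is d = 0.119 m; the end-offsets along the wire are a = 0.509 m and b = 0.283 m.
sinθ₁ = 0.509/√(0.509²+0.119²) = 0.9737; sinθ₂ = 0.283/√(0.283²+0.119²) = 0.9218.
B = (4π×10⁻⁷ × 3.23) / (4π × 0.119) × (0.9737 + 0.9218) = 5.15×10⁻⁶ T.

B ≈ 5.15 μT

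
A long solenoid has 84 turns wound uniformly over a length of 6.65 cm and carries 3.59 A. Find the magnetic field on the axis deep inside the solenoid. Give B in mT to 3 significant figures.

B ≈ 5.70 mT

Inside a long solenoid, B = μ₀nI with n = 1263 turns/m.
B = 4π×10⁻⁷ × 1263 × 3.59 = 5.70×10⁻³ T.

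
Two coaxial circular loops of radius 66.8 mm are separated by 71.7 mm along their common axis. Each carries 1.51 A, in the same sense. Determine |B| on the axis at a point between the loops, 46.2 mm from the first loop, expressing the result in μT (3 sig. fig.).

Each loop contributes B = μ₀IR²/[2(R²+z²)^(3/2)] on the axis, with z measured from that loop.
Loop 1 (z = 0.0462 m): B₁ = 7.90×10⁻⁶ T. Loop 2 (z = 0.0255 m): B₂ = 1.16×10⁻⁵ T.
The fields add: B = B₁ + B₂ = 1.95×10⁻⁵ T.

B ≈ 19.5 μT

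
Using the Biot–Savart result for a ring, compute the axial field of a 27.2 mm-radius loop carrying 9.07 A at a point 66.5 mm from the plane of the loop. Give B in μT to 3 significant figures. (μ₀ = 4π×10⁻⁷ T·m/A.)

On the axis of a circular loop, B = μ₀IR² / [2(R²+z²)^(3/2)].
R² + z² = (0.0272)² + (0.0665)² = 0.005162 m², and (R²+z²)^(3/2) = 3.71×10⁻⁴ m³.
B = (4π×10⁻⁷ × 9.07 × 0.0007398) / (2 × 3.71×10⁻⁴) = 1.14×10⁻⁵ T.

B ≈ 11.4 μT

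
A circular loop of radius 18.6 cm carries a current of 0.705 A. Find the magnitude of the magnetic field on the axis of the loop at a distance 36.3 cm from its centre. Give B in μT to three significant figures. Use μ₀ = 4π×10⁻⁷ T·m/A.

On the axis of a circular loop, B = μ₀IR² / [2(R²+z²)^(3/2)].
R² + z² = (0.186)² + (0.363)² = 0.1664 m², and (R²+z²)^(3/2) = 6.79×10⁻² m³.
B = (4π×10⁻⁷ × 0.705 × 0.0346) / (2 × 6.79×10⁻²) = 2.26×10⁻⁷ T.

B ≈ 0.226 μT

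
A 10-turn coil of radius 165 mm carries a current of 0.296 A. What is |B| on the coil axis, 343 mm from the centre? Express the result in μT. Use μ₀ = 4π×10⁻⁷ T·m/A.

For an N-turn flat coil, B = Nμ₀IR²/[2(R²+z²)^(3/2)] with R = 0.165 m, z = 0.343 m.
B = 10 × 9.18×10⁻⁸ T = 9.18×10⁻⁷ T.

B ≈ 0.918 μT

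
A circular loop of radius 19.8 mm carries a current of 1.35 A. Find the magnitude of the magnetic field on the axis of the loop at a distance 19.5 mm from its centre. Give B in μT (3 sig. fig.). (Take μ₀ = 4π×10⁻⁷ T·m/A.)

B ≈ 15.5 μT

On the axis of a circular loop, B = μ₀IR² / [2(R²+z²)^(3/2)].
R² + z² = (0.0198)² + (0.0195)² = 0.0007723 m², and (R²+z²)^(3/2) = 2.15×10⁻⁵ m³.
B = (4π×10⁻⁷ × 1.35 × 0.000392) / (2 × 2.15×10⁻⁵) = 1.55×10⁻⁵ T.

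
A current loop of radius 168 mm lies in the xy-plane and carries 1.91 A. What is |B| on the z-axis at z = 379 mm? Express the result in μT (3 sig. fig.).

B ≈ 0.475 μT

On the axis of a circular loop, B = μ₀IR² / [2(R²+z²)^(3/2)].
R² + z² = (0.168)² + (0.379)² = 0.1719 m², and (R²+z²)^(3/2) = 7.12×10⁻² m³.
B = (4π×10⁻⁷ × 1.91 × 0.02822) / (2 × 7.12×10⁻²) = 4.75×10⁻⁷ T.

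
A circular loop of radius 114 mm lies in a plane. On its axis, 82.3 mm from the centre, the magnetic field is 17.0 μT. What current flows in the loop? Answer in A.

I ≈ 5.79 A

On the axis of a loop, B = μ₀IR²/[2(R²+z²)^(3/2)], so I = 2B(R²+z²)^(3/2)/(μ₀R²).
R² + z² = 0.013 + 0.006773 = 0.01977 m²; raised to 3/2 gives 2.78×10⁻³ m³.
I = 2 × 1.70×10⁻⁵ × 2.78×10⁻³ / (1.26×10⁻⁶ × 0.013) = 5.79 A.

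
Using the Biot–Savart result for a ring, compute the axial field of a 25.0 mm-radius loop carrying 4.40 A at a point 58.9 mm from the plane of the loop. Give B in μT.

B ≈ 6.60 μT

On the axis of a circular loop, B = μ₀IR² / [2(R²+z²)^(3/2)].
R² + z² = (0.025)² + (0.0589)² = 0.004094 m², and (R²+z²)^(3/2) = 2.62×10⁻⁴ m³.
B = (4π×10⁻⁷ × 4.40 × 0.000625) / (2 × 2.62×10⁻⁴) = 6.60×10⁻⁶ T.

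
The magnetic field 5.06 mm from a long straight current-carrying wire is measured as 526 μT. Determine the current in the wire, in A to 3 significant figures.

I ≈ 13.3 A

For a long straight wire B = μ₀I/(2πd), so I = 2πdB/μ₀.
I = 2π × 0.00506 × 5.26×10⁻⁴ / (4π×10⁻⁷) = 13.3 A.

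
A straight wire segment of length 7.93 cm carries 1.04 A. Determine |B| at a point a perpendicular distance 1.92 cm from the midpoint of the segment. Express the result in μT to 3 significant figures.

B ≈ 9.75 μT

For a finite straight segment, B = (μ₀I/4πd)(sinθ₁ + sinθ₂), where θ₁, θ₂ are the angles from the perpendicular to each end.
The perpendicular from the point meets the wire at its midpoint, so each end is L/2 = 0.03965 m away along the wire.
sinθ₁ = 0.03965/√(0.03965²+0.0192²) = 0.9000; sinθ₂ = 0.03965/√(0.03965²+0.0192²) = 0.9000.
B = (4π×10⁻⁷ × 1.04) / (4π × 0.0192) × (0.9000 + 0.9000) = 9.75×10⁻⁶ T.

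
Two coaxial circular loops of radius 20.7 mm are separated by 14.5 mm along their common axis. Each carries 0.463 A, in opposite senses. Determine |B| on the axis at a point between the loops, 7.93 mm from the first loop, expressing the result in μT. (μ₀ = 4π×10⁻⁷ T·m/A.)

B ≈ 0.725 μT

Each loop contributes B = μ₀IR²/[2(R²+z²)^(3/2)] on the axis, with z measured from that loop.
Loop 1 (z = 0.00793 m): B₁ = 1.14×10⁻⁵ T. Loop 2 (z = 0.00657 m): B₂ = 1.22×10⁻⁵ T.
The fields oppose: B = |B₁ − B₂| = 7.25×10⁻⁷ T.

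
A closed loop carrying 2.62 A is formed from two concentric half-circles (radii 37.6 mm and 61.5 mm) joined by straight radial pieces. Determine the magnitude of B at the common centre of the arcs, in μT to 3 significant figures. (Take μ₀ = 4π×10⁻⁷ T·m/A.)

B ≈ 8.51 μT

The radial connectors point toward the centre, so dl × r̂ = 0 and they contribute nothing.
Each semicircle gives μ₀I/(4R): inner arc 2.19×10⁻⁵ T, outer arc 1.34×10⁻⁵ T.
The two arcs carry current in opposite angular senses, so their fields oppose: B = |2.19×10⁻⁵ − 1.34×10⁻⁵| = 8.51×10⁻⁶ T.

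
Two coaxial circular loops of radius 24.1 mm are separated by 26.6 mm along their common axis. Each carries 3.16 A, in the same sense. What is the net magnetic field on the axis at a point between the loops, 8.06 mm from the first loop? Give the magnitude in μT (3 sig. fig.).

B ≈ 111 μT

Each loop contributes B = μ₀IR²/[2(R²+z²)^(3/2)] on the axis, with z measured from that loop.
Loop 1 (z = 0.00806 m): B₁ = 7.03×10⁻⁵ T. Loop 2 (z = 0.01854 m): B₂ = 4.10×10⁻⁵ T.
The fields add: B = B₁ + B₂ = 1.11×10⁻⁴ T.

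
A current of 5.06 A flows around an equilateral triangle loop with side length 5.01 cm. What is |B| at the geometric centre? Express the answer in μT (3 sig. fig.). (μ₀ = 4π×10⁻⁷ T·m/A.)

B ≈ 182 μT

Each side is a finite straight segment at perpendicular distance d = a/(2 tan(π/3)) = 0.01446 m from the centre, with end-angles ±π/3.
One side contributes B₁ = (μ₀I/4πd)·2 sin(π/3) = 6.06×10⁻⁵ T.
All 3 sides add in the same direction: B = 3 × 6.06×10⁻⁵ = 1.82×10⁻⁴ T.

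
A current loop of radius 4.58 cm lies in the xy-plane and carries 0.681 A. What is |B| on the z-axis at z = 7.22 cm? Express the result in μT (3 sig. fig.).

B ≈ 1.44 μT

On the axis of a circular loop, B = μ₀IR² / [2(R²+z²)^(3/2)].
R² + z² = (0.0458)² + (0.0722)² = 0.00731 m², and (R²+z²)^(3/2) = 6.25×10⁻⁴ m³.
B = (4π×10⁻⁷ × 0.681 × 0.002098) / (2 × 6.25×10⁻⁴) = 1.44×10⁻⁶ T.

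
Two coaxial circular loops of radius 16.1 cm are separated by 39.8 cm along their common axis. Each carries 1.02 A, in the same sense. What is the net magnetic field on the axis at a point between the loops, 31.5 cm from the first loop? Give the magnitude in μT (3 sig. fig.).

Each loop contributes B = μ₀IR²/[2(R²+z²)^(3/2)] on the axis, with z measured from that loop.
Loop 1 (z = 0.315 m): B₁ = 3.75×10⁻⁷ T. Loop 2 (z = 0.083 m): B₂ = 2.80×10⁻⁶ T.
The fields add: B = B₁ + B₂ = 3.17×10⁻⁶ T.

B ≈ 3.17 μT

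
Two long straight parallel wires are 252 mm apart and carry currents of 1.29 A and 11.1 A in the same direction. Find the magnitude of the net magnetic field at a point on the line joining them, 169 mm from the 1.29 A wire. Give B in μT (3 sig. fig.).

Each long wire gives B = μ₀I/(2πd). Distances are d₁ = 0.169 m and d₂ = 0.083 m.
B₁ = 1.53×10⁻⁶ T, B₂ = 2.67×10⁻⁵ T.
Between parallel currents the two contributions point in opposite directions, so they subtract. B = |B₁ − B₂| = |1.53×10⁻⁶ − 2.67×10⁻⁵| = 2.52×10⁻⁵ T.

B ≈ 25.2 μT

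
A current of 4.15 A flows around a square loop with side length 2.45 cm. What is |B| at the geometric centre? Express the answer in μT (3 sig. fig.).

B ≈ 192 μT

Each side is a finite straight segment at perpendicular distance d = a/(2 tan(π/4)) = 0.01225 m from the centre, with end-angles ±π/4.
One side contributes B₁ = (μ₀I/4πd)·2 sin(π/4) = 4.79×10⁻⁵ T.
All 4 sides add in the same direction: B = 4 × 4.79×10⁻⁵ = 1.92×10⁻⁴ T.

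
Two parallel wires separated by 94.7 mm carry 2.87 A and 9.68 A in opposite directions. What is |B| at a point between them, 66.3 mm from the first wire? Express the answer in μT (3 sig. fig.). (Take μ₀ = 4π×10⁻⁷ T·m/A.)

Each long wire gives B = μ₀I/(2πd). Distances are d₁ = 0.0663 m and d₂ = 0.0284 m.
B₁ = 8.66×10⁻⁶ T, B₂ = 6.82×10⁻⁵ T.
Between antiparallel currents both contributions point the same way, so they add. B = B₁ + B₂ = 8.66×10⁻⁶ + 6.82×10⁻⁵ = 7.68×10⁻⁵ T.

B ≈ 76.8 μT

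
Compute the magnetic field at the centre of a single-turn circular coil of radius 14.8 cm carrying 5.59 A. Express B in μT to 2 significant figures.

At the centre of a circular loop the Biot–Savart law gives B = μ₀I/(2R).
B = (4π×10⁻⁷ × 5.59) / (2 × 0.148) = 2.37×10⁻⁵ T.

B ≈ 24 μT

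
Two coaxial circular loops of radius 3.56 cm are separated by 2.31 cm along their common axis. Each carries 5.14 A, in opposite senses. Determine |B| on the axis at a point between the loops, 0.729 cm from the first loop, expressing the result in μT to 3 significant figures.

B ≈ 16.0 μT

Each loop contributes B = μ₀IR²/[2(R²+z²)^(3/2)] on the axis, with z measured from that loop.
Loop 1 (z = 0.00729 m): B₁ = 8.53×10⁻⁵ T. Loop 2 (z = 0.01581 m): B₂ = 6.93×10⁻⁵ T.
The fields oppose: B = |B₁ − B₂| = 1.60×10⁻⁵ T.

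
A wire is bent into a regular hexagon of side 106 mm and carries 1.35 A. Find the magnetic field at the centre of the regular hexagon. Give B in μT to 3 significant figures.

B ≈ 8.82 μT

Each side is a finite straight segment at perpendicular distance d = a/(2 tan(π/6)) = 0.0918 m from the centre, with end-angles ±π/6.
One side contributes B₁ = (μ₀I/4πd)·2 sin(π/6) = 1.47×10⁻⁶ T.
All 6 sides add in the same direction: B = 6 × 1.47×10⁻⁶ = 8.82×10⁻⁶ T.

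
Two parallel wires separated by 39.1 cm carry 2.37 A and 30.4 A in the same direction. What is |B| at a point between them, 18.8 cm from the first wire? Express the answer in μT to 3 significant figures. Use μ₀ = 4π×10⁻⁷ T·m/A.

Each long wire gives B = μ₀I/(2πd). Distances are d₁ = 0.188 m and d₂ = 0.203 m.
B₁ = 2.52×10⁻⁶ T, B₂ = 3.00×10⁻⁵ T.
Between parallel currents the two contributions point in opposite directions, so they subtract. B = |B₁ − B₂| = |2.52×10⁻⁶ − 3.00×10⁻⁵| = 2.74×10⁻⁵ T.

B ≈ 27.4 μT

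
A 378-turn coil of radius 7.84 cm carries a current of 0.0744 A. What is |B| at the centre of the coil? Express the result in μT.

B ≈ 225 μT

For an N-turn flat coil, B = Nμ₀I/(2R) with R = 0.0784 m.
B = 378 × 5.96×10⁻⁷ T = 2.25×10⁻⁴ T.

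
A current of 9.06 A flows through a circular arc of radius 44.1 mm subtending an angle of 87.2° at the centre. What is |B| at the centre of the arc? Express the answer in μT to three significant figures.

The Biot–Savart field of a circular arc at its centre is B = μ₀Iφ/(4πR), with φ = 1.522 rad.
B = (4π×10⁻⁷ × 9.06 × 1.522) / (4π × 0.0441) = 3.13×10⁻⁵ T.

B ≈ 31.3 μT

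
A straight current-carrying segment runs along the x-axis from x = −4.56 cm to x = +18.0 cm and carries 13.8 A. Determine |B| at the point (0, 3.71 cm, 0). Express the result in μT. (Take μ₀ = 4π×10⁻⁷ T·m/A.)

B ≈ 65.3 μT

For a finite straight segment, B = (μ₀I/4πd)(sinθ₁ + sinθ₂), where θ₁, θ₂ are the angles from the perpendicular to each end.
The perpendicular distance is d = 0.0371 m; the end-offsets along the wire are a = 0.0456 m and b = 0.18 m.
sinθ₁ = 0.0456/√(0.0456²+0.0371²) = 0.7757; sinθ₂ = 0.18/√(0.18²+0.0371²) = 0.9794.
B = (4π×10⁻⁷ × 13.8) / (4π × 0.0371) × (0.7757 + 0.9794) = 6.53×10⁻⁵ T.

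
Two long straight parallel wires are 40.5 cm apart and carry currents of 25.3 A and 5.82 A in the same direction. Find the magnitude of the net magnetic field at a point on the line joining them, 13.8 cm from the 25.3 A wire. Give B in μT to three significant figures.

Each long wire gives B = μ₀I/(2πd). Distances are d₁ = 0.138 m and d₂ = 0.267 m.
B₁ = 3.67×10⁻⁵ T, B₂ = 4.36×10⁻⁶ T.
Between parallel currents the two contributions point in opposite directions, so they subtract. B = |B₁ − B₂| = |3.67×10⁻⁵ − 4.36×10⁻⁶| = 3.23×10⁻⁵ T.

B ≈ 32.3 μT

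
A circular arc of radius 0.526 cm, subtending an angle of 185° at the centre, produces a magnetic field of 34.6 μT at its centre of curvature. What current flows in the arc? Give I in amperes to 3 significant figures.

I ≈ 0.564 A

For a circular arc, B = μ₀Iφ/(4πR) with φ in radians; here φ = 3.229 rad.
So I = 4πRB/(μ₀φ) = 4π × 0.00526 × 3.46×10⁻⁵ / (4π×10⁻⁷ × 3.229) = 0.564 A.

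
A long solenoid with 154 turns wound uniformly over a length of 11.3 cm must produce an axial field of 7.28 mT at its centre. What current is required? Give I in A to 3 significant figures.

I ≈ 4.25 A

Inside a long solenoid B = μ₀nI with n = 1363 m⁻¹, so I = B/(μ₀n).
I = 7.28×10⁻³ / (4π×10⁻⁷ × 1363) = 4.25 A.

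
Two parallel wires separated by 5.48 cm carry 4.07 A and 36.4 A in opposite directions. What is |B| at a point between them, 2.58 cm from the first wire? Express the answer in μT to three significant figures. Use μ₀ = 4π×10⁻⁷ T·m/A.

Each long wire gives B = μ₀I/(2πd). Distances are d₁ = 0.0258 m and d₂ = 0.029 m.
B₁ = 3.16×10⁻⁵ T, B₂ = 2.51×10⁻⁴ T.
Between antiparallel currents both contributions point the same way, so they add. B = B₁ + B₂ = 3.16×10⁻⁵ + 2.51×10⁻⁴ = 2.83×10⁻⁴ T.

B ≈ 283 μT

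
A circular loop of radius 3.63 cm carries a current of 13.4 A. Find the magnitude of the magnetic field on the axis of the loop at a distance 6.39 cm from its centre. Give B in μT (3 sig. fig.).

On the axis of a circular loop, B = μ₀IR² / [2(R²+z²)^(3/2)].
R² + z² = (0.0363)² + (0.0639)² = 0.005401 m², and (R²+z²)^(3/2) = 3.97×10⁻⁴ m³.
B = (4π×10⁻⁷ × 13.4 × 0.001318) / (2 × 3.97×10⁻⁴) = 2.80×10⁻⁵ T.

B ≈ 28.0 μT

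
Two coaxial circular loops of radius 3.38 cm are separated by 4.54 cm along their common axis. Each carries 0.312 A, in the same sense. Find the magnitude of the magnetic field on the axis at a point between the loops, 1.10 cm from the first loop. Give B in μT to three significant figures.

B ≈ 6.98 μT

Each loop contributes B = μ₀IR²/[2(R²+z²)^(3/2)] on the axis, with z measured from that loop.
Loop 1 (z = 0.011 m): B₁ = 4.99×10⁻⁶ T. Loop 2 (z = 0.0344 m): B₂ = 2.00×10⁻⁶ T.
The fields add: B = B₁ + B₂ = 6.98×10⁻⁶ T.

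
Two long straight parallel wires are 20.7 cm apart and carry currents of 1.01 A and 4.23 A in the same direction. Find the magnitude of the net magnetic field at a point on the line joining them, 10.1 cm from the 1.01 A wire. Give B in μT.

Each long wire gives B = μ₀I/(2πd). Distances are d₁ = 0.101 m and d₂ = 0.106 m.
B₁ = 2.00×10⁻⁶ T, B₂ = 7.98×10⁻⁶ T.
Between parallel currents the two contributions point in opposite directions, so they subtract. B = |B₁ − B₂| = |2.00×10⁻⁶ − 7.98×10⁻⁶| = 5.98×10⁻⁶ T.

B ≈ 5.98 μT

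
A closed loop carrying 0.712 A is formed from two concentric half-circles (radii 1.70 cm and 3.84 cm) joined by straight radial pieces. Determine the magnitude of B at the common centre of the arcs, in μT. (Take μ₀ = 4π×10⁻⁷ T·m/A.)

B ≈ 7.33 μT

The radial connectors point toward the centre, so dl × r̂ = 0 and they contribute nothing.
Each semicircle gives μ₀I/(4R): inner arc 1.32×10⁻⁵ T, outer arc 5.83×10⁻⁶ T.
The two arcs carry current in opposite angular senses, so their fields oppose: B = |1.32×10⁻⁵ − 5.83×10⁻⁶| = 7.33×10⁻⁶ T.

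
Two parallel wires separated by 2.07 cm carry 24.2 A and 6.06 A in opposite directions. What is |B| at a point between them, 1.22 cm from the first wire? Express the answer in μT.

Each long wire gives B = μ₀I/(2πd). Distances are d₁ = 0.0122 m and d₂ = 0.0085 m.
B₁ = 3.97×10⁻⁴ T, B₂ = 1.43×10⁻⁴ T.
Between antiparallel currents both contributions point the same way, so they add. B = B₁ + B₂ = 3.97×10⁻⁴ + 1.43×10⁻⁴ = 5.39×10⁻⁴ T.

B ≈ 539 μT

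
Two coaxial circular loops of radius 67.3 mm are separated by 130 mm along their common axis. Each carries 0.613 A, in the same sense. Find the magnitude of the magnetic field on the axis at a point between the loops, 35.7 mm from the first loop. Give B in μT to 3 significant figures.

B ≈ 5.07 μT

Each loop contributes B = μ₀IR²/[2(R²+z²)^(3/2)] on the axis, with z measured from that loop.
Loop 1 (z = 0.0357 m): B₁ = 3.95×10⁻⁶ T. Loop 2 (z = 0.0943 m): B₂ = 1.12×10⁻⁶ T.
The fields add: B = B₁ + B₂ = 5.07×10⁻⁶ T.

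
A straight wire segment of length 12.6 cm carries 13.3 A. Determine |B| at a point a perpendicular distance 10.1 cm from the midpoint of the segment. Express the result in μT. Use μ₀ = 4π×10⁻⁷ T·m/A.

For a finite straight segment, B = (μ₀I/4πd)(sinθ₁ + sinθ₂), where θ₁, θ₂ are the angles from the perpendicular to each end.
The perpendicular from the point meets the wire at its midpoint, so each end is L/2 = 0.063 m away along the wire.
sinθ₁ = 0.063/√(0.063²+0.101²) = 0.5292; sinθ₂ = 0.063/√(0.063²+0.101²) = 0.5292.
B = (4π×10⁻⁷ × 13.3) / (4π × 0.101) × (0.5292 + 0.5292) = 1.39×10⁻⁵ T.

B ≈ 13.9 μT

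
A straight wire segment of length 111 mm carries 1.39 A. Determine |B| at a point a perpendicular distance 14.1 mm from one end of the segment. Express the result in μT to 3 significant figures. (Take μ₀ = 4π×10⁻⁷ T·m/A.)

B ≈ 9.78 μT

For a finite straight segment, B = (μ₀I/4πd)(sinθ₁ + sinθ₂), where θ₁, θ₂ are the angles from the perpendicular to each end.
The perpendicular foot is at one end, so the two end-offsets along the wire are 0 and L = 0.111 m.
sinθ₁ = 0/√(0²+0.0141²) = 0.0000; sinθ₂ = 0.111/√(0.111²+0.0141²) = 0.9920.
B = (4π×10⁻⁷ × 1.39) / (4π × 0.0141) × (0.0000 + 0.9920) = 9.78×10⁻⁶ T.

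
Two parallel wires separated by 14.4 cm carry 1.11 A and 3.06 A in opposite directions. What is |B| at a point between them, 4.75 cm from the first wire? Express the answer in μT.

Each long wire gives B = μ₀I/(2πd). Distances are d₁ = 0.0475 m and d₂ = 0.0965 m.
B₁ = 4.67×10⁻⁶ T, B₂ = 6.34×10⁻⁶ T.
Between antiparallel currents both contributions point the same way, so they add. B = B₁ + B₂ = 4.67×10⁻⁶ + 6.34×10⁻⁶ = 1.10×10⁻⁵ T.

B ≈ 11.0 μT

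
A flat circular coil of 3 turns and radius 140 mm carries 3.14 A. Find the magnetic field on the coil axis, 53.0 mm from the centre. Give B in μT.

For an N-turn flat coil, B = Nμ₀IR²/[2(R²+z²)^(3/2)] with R = 0.14 m, z = 0.053 m.
B = 3 × 1.15×10⁻⁵ T = 3.46×10⁻⁵ T.

B ≈ 34.6 μT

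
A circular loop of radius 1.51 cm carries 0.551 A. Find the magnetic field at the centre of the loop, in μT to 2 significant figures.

B ≈ 23 μT

At the centre of a circular loop the Biot–Savart law gives B = μ₀I/(2R).
B = (4π×10⁻⁷ × 0.551) / (2 × 0.0151) = 2.29×10⁻⁵ T.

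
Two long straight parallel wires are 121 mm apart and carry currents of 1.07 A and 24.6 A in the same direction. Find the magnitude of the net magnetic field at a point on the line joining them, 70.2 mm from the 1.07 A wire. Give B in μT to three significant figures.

B ≈ 93.8 μT

Each long wire gives B = μ₀I/(2πd). Distances are d₁ = 0.0702 m and d₂ = 0.0508 m.
B₁ = 3.05×10⁻⁶ T, B₂ = 9.69×10⁻⁵ T.
Between parallel currents the two contributions point in opposite directions, so they subtract. B = |B₁ − B₂| = |3.05×10⁻⁶ − 9.69×10⁻⁵| = 9.38×10⁻⁵ T.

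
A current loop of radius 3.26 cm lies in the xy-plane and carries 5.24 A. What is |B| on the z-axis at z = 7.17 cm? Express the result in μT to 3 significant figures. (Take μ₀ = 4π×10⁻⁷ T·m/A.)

On the axis of a circular loop, B = μ₀IR² / [2(R²+z²)^(3/2)].
R² + z² = (0.0326)² + (0.0717)² = 0.006204 m², and (R²+z²)^(3/2) = 4.89×10⁻⁴ m³.
B = (4π×10⁻⁷ × 5.24 × 0.001063) / (2 × 4.89×10⁻⁴) = 7.16×10⁻⁶ T.

B ≈ 7.16 μT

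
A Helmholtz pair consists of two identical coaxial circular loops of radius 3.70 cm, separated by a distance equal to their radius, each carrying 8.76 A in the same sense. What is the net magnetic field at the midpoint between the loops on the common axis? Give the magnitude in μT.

B ≈ 213 μT

Each loop contributes B = μ₀IR²/[2(R²+z²)^(3/2)] on the axis, with z measured from that loop.
Loop 1 (z = 0.0185 m): B₁ = 1.06×10⁻⁴ T. Loop 2 (z = 0.0185 m): B₂ = 1.06×10⁻⁴ T.
The fields add: B = B₁ + B₂ = 2.13×10⁻⁴ T.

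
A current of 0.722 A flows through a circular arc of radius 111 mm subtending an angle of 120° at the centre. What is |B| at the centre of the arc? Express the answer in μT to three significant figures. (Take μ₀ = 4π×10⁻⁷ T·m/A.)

The Biot–Savart field of a circular arc at its centre is B = μ₀Iφ/(4πR), with φ = 2.094 rad.
B = (4π×10⁻⁷ × 0.722 × 2.094) / (4π × 0.111) = 1.36×10⁻⁶ T.

B ≈ 1.36 μT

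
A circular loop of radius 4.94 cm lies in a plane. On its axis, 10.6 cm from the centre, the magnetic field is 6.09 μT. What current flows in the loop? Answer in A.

On the axis of a loop, B = μ₀IR²/[2(R²+z²)^(3/2)], so I = 2B(R²+z²)^(3/2)/(μ₀R²).
R² + z² = 0.00244 + 0.01124 = 0.01368 m²; raised to 3/2 gives 1.60×10⁻³ m³.
I = 2 × 6.09×10⁻⁶ × 1.60×10⁻³ / (1.26×10⁻⁶ × 0.00244) = 6.35 A.

I ≈ 6.35 A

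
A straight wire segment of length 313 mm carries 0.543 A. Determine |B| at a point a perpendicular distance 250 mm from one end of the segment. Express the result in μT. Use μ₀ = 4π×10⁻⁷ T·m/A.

B ≈ 0.170 μT

For a finite straight segment, B = (μ₀I/4πd)(sinθ₁ + sinθ₂), where θ₁, θ₂ are the angles from the perpendicular to each end.
The perpendicular foot is at one end, so the two end-offsets along the wire are 0 and L = 0.313 m.
sinθ₁ = 0/√(0²+0.25²) = 0.0000; sinθ₂ = 0.313/√(0.313²+0.25²) = 0.7814.
B = (4π×10⁻⁷ × 0.543) / (4π × 0.25) × (0.0000 + 0.7814) = 1.70×10⁻⁷ T.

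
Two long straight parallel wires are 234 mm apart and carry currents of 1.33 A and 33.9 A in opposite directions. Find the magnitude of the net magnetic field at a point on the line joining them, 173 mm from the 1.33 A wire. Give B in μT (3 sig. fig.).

Each long wire gives B = μ₀I/(2πd). Distances are d₁ = 0.173 m and d₂ = 0.061 m.
B₁ = 1.54×10⁻⁶ T, B₂ = 1.11×10⁻⁴ T.
Between antiparallel currents both contributions point the same way, so they add. B = B₁ + B₂ = 1.54×10⁻⁶ + 1.11×10⁻⁴ = 1.13×10⁻⁴ T.

B ≈ 113 μT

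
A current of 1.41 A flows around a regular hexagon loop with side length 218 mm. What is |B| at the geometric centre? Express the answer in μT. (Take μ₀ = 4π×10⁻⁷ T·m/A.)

Each side is a finite straight segment at perpendicular distance d = a/(2 tan(π/6)) = 0.1888 m from the centre, with end-angles ±π/6.
One side contributes B₁ = (μ₀I/4πd)·2 sin(π/6) = 7.47×10⁻⁷ T.
All 6 sides add in the same direction: B = 6 × 7.47×10⁻⁷ = 4.48×10⁻⁶ T.

B ≈ 4.48 μT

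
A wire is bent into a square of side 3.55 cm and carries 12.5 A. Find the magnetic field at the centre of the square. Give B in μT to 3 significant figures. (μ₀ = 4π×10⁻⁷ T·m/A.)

B ≈ 398 μT

Each side is a finite straight segment at perpendicular distance d = a/(2 tan(π/4)) = 0.01775 m from the centre, with end-angles ±π/4.
One side contributes B₁ = (μ₀I/4πd)·2 sin(π/4) = 9.96×10⁻⁵ T.
All 4 sides add in the same direction: B = 4 × 9.96×10⁻⁵ = 3.98×10⁻⁴ T.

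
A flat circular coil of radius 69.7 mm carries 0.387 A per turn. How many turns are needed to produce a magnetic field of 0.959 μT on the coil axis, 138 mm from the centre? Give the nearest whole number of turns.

N = 3

For an N-turn coil, B = Nμ₀IR²/[2(R²+z²)^(3/2)]. A single turn gives B₁ = 3.20×10⁻⁷ T with R = 0.0697 m, z = 0.138 m.
N = B/B₁ = 9.59×10⁻⁷ / 3.20×10⁻⁷ = 3.00.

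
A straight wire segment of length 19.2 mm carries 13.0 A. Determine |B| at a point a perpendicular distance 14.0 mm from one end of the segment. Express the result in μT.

For a finite straight segment, B = (μ₀I/4πd)(sinθ₁ + sinθ₂), where θ₁, θ₂ are the angles from the perpendicular to each end.
The perpendicular foot is at one end, so the two end-offsets along the wire are 0 and L = 0.0192 m.
sinθ₁ = 0/√(0²+0.014²) = 0.0000; sinθ₂ = 0.0192/√(0.0192²+0.014²) = 0.8080.
B = (4π×10⁻⁷ × 13.0) / (4π × 0.014) × (0.0000 + 0.8080) = 7.50×10⁻⁵ T.

B ≈ 75.0 μT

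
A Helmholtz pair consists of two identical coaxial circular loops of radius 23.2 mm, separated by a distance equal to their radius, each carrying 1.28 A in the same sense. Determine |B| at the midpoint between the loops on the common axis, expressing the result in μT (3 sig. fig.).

Each loop contributes B = μ₀IR²/[2(R²+z²)^(3/2)] on the axis, with z measured from that loop.
Loop 1 (z = 0.0116 m): B₁ = 2.48×10⁻⁵ T. Loop 2 (z = 0.0116 m): B₂ = 2.48×10⁻⁵ T.
The fields add: B = B₁ + B₂ = 4.96×10⁻⁵ T.

B ≈ 49.6 μT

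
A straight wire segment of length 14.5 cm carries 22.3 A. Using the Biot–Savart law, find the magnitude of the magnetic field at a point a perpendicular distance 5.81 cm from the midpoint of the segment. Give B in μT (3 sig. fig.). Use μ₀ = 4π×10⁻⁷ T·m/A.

For a finite straight segment, B = (μ₀I/4πd)(sinθ₁ + sinθ₂), where θ₁, θ₂ are the angles from the perpendicular to each end.
The perpendicular from the point meets the wire at its midpoint, so each end is L/2 = 0.0725 m away along the wire.
sinθ₁ = 0.0725/√(0.0725²+0.0581²) = 0.7803; sinθ₂ = 0.0725/√(0.0725²+0.0581²) = 0.7803.
B = (4π×10⁻⁷ × 22.3) / (4π × 0.0581) × (0.7803 + 0.7803) = 5.99×10⁻⁵ T.

B ≈ 59.9 μT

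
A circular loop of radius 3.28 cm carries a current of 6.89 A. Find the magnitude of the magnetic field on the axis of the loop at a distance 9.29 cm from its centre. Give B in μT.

On the axis of a circular loop, B = μ₀IR² / [2(R²+z²)^(3/2)].
R² + z² = (0.0328)² + (0.0929)² = 0.009706 m², and (R²+z²)^(3/2) = 9.56×10⁻⁴ m³.
B = (4π×10⁻⁷ × 6.89 × 0.001076) / (2 × 9.56×10⁻⁴) = 4.87×10⁻⁶ T.

B ≈ 4.87 μT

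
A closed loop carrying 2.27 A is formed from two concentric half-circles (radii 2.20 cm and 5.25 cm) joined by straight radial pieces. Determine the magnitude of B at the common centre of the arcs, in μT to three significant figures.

The radial connectors point toward the centre, so dl × r̂ = 0 and they contribute nothing.
Each semicircle gives μ₀I/(4R): inner arc 3.24×10⁻⁵ T, outer arc 1.36×10⁻⁵ T.
The two arcs carry current in opposite angular senses, so their fields oppose: B = |3.24×10⁻⁵ − 1.36×10⁻⁵| = 1.88×10⁻⁵ T.

B ≈ 18.8 μT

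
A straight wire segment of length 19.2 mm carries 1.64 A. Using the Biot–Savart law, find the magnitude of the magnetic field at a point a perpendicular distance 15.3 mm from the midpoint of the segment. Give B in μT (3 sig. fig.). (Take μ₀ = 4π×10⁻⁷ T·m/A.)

For a finite straight segment, B = (μ₀I/4πd)(sinθ₁ + sinθ₂), where θ₁, θ₂ are the angles from the perpendicular to each end.
The perpendicular from the point meets the wire at its midpoint, so each end is L/2 = 0.0096 m away along the wire.
sinθ₁ = 0.0096/√(0.0096²+0.0153²) = 0.5315; sinθ₂ = 0.0096/√(0.0096²+0.0153²) = 0.5315.
B = (4π×10⁻⁷ × 1.64) / (4π × 0.0153) × (0.5315 + 0.5315) = 1.14×10⁻⁵ T.

B ≈ 11.4 μT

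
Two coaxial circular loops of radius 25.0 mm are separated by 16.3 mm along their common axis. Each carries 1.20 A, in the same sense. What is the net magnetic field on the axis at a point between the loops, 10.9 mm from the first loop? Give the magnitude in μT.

B ≈ 51.4 μT

Each loop contributes B = μ₀IR²/[2(R²+z²)^(3/2)] on the axis, with z measured from that loop.
Loop 1 (z = 0.0109 m): B₁ = 2.32×10⁻⁵ T. Loop 2 (z = 0.0054 m): B₂ = 2.82×10⁻⁵ T.
The fields add: B = B₁ + B₂ = 5.14×10⁻⁵ T.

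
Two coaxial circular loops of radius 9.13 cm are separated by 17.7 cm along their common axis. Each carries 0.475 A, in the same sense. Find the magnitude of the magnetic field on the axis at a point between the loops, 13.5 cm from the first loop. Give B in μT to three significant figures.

Each loop contributes B = μ₀IR²/[2(R²+z²)^(3/2)] on the axis, with z measured from that loop.
Loop 1 (z = 0.135 m): B₁ = 5.75×10⁻⁷ T. Loop 2 (z = 0.042 m): B₂ = 2.45×10⁻⁶ T.
The fields add: B = B₁ + B₂ = 3.03×10⁻⁶ T.

B ≈ 3.03 μT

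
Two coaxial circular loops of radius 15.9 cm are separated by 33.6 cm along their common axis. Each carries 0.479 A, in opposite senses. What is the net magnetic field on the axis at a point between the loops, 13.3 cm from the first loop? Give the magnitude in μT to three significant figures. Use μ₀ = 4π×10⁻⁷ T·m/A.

Each loop contributes B = μ₀IR²/[2(R²+z²)^(3/2)] on the axis, with z measured from that loop.
Loop 1 (z = 0.133 m): B₁ = 8.54×10⁻⁷ T. Loop 2 (z = 0.203 m): B₂ = 4.44×10⁻⁷ T.
The fields oppose: B = |B₁ − B₂| = 4.10×10⁻⁷ T.

B ≈ 0.410 μT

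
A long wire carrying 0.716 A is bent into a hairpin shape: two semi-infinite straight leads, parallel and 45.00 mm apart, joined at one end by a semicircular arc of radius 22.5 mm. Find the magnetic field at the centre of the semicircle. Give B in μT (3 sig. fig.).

The semicircular arc contributes B_arc = μ₀I·π/(4πR) = μ₀I/(4R) = 1.00×10⁻⁵ T.
Each semi-infinite lead is at perpendicular distance R = 0.0225 m from the centre, with the perpendicular foot at its near end, so it contributes μ₀I/(4πR); both point the same way, together 6.36×10⁻⁶ T.
Arc and leads all point the same direction: B = 1.00×10⁻⁵ + 6.36×10⁻⁶ = 1.64×10⁻⁵ T.

B ≈ 16.4 μT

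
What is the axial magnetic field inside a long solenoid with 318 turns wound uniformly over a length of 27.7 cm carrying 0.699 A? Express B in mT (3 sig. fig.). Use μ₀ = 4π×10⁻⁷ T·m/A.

Inside a long solenoid, B = μ₀nI with n = 1148 turns/m.
B = 4π×10⁻⁷ × 1148 × 0.699 = 1.01×10⁻³ T.

B ≈ 1.01 mT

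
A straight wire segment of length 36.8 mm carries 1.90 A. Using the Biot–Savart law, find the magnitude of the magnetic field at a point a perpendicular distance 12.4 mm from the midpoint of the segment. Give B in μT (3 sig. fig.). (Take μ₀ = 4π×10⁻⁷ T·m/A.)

B ≈ 25.4 μT

For a finite straight segment, B = (μ₀I/4πd)(sinθ₁ + sinθ₂), where θ₁, θ₂ are the angles from the perpendicular to each end.
The perpendicular from the point meets the wire at its midpoint, so each end is L/2 = 0.0184 m away along the wire.
sinθ₁ = 0.0184/√(0.0184²+0.0124²) = 0.8293; sinθ₂ = 0.0184/√(0.0184²+0.0124²) = 0.8293.
B = (4π×10⁻⁷ × 1.90) / (4π × 0.0124) × (0.8293 + 0.8293) = 2.54×10⁻⁵ T.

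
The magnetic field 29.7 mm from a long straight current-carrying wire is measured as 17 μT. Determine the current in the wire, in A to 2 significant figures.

For a long straight wire B = μ₀I/(2πd), so I = 2πdB/μ₀.
I = 2π × 0.0297 × 1.70×10⁻⁵ / (4π×10⁻⁷) = 2.52 A.

I ≈ 2.5 A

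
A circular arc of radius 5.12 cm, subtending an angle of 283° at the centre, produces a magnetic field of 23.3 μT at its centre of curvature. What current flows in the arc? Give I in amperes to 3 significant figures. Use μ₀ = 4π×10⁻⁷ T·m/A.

I ≈ 2.42 A

For a circular arc, B = μ₀Iφ/(4πR) with φ in radians; here φ = 4.939 rad.
So I = 4πRB/(μ₀φ) = 4π × 0.0512 × 2.33×10⁻⁵ / (4π×10⁻⁷ × 4.939) = 2.42 A.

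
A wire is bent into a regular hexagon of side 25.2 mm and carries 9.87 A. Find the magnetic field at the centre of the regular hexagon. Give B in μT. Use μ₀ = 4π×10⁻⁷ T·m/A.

Each side is a finite straight segment at perpendicular distance d = a/(2 tan(π/6)) = 0.02182 m from the centre, with end-angles ±π/6.
One side contributes B₁ = (μ₀I/4πd)·2 sin(π/6) = 4.52×10⁻⁵ T.
All 6 sides add in the same direction: B = 6 × 4.52×10⁻⁵ = 2.71×10⁻⁴ T.

B ≈ 271 μT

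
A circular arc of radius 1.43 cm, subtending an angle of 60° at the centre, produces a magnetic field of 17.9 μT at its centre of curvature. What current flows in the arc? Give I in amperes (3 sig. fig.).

I ≈ 2.44 A

For a circular arc, B = μ₀Iφ/(4πR) with φ in radians; here φ = 1.047 rad.
So I = 4πRB/(μ₀φ) = 4π × 0.0143 × 1.79×10⁻⁵ / (4π×10⁻⁷ × 1.047) = 2.44 A.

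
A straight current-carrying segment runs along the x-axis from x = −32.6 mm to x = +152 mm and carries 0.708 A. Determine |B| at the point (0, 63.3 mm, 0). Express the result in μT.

For a finite straight segment, B = (μ₀I/4πd)(sinθ₁ + sinθ₂), where θ₁, θ₂ are the angles from the perpendicular to each end.
The perpendicular distance is d = 0.0633 m; the end-offsets along the wire are a = 0.0326 m and b = 0.152 m.
sinθ₁ = 0.0326/√(0.0326²+0.0633²) = 0.4579; sinθ₂ = 0.152/√(0.152²+0.0633²) = 0.9231.
B = (4π×10⁻⁷ × 0.708) / (4π × 0.0633) × (0.4579 + 0.9231) = 1.54×10⁻⁶ T.

B ≈ 1.54 μT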